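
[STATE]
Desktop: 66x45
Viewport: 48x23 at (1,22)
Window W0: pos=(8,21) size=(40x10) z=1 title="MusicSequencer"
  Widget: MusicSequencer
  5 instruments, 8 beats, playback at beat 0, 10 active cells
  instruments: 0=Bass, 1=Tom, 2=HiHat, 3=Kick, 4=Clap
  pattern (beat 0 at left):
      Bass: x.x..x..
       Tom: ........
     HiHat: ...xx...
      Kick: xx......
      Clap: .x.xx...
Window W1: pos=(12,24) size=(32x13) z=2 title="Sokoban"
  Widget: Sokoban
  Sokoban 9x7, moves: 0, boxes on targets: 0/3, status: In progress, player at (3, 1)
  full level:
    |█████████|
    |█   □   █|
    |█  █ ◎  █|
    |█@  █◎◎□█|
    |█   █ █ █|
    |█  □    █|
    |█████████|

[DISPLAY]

       ┃ MusicSequencer                       ┃ 
       ┠──────────────────────────────────────┨ 
       ┃   ┏━━━━━━━━━━━━━━━━━━━━━━━━━━━━━━┓   ┃ 
       ┃  B┃ Sokoban                      ┃   ┃ 
       ┃   ┠──────────────────────────────┨   ┃ 
       ┃ Hi┃█████████                     ┃   ┃ 
       ┃  K┃█   □   █                     ┃   ┃ 
       ┃  C┃█  █ ◎  █                     ┃   ┃ 
       ┗━━━┃█@  █◎◎□█                     ┃━━━┛ 
           ┃█   █ █ █                     ┃     
           ┃█  □    █                     ┃     
           ┃█████████                     ┃     
           ┃Moves: 0  0/3                 ┃     
           ┃                              ┃     
           ┗━━━━━━━━━━━━━━━━━━━━━━━━━━━━━━┛     
                                                
                                                
                                                
                                                
                                                
                                                
                                                
                                                


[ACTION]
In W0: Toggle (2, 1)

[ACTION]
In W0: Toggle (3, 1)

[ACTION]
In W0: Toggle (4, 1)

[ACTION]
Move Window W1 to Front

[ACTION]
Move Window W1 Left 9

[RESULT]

       ┃ MusicSequencer                       ┃ 
       ┠──────────────────────────────────────┨ 
  ┏━━━━━━━━━━━━━━━━━━━━━━━━━━━━━━┓            ┃ 
  ┃ Sokoban                      ┃            ┃ 
  ┠──────────────────────────────┨            ┃ 
  ┃█████████                     ┃            ┃ 
  ┃█   □   █                     ┃            ┃ 
  ┃█  █ ◎  █                     ┃            ┃ 
  ┃█@  █◎◎□█                     ┃━━━━━━━━━━━━┛ 
  ┃█   █ █ █                     ┃              
  ┃█  □    █                     ┃              
  ┃█████████                     ┃              
  ┃Moves: 0  0/3                 ┃              
  ┃                              ┃              
  ┗━━━━━━━━━━━━━━━━━━━━━━━━━━━━━━┛              
                                                
                                                
                                                
                                                
                                                
                                                
                                                
                                                


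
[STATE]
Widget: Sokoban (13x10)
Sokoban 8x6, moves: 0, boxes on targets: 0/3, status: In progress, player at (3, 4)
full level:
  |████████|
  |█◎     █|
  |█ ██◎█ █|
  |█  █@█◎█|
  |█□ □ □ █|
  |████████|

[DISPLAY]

████████     
█◎     █     
█ ██◎█ █     
█  █@█◎█     
█□ □ □ █     
████████     
Moves: 0  0/3
             
             
             


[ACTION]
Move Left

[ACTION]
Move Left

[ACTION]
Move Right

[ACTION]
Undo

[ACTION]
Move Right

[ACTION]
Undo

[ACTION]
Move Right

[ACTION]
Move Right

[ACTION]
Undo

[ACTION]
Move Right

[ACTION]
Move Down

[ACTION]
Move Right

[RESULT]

████████     
█◎     █     
█ ██◎█ █     
█  █ █◎█     
█□ □ @□█     
████████     
Moves: 2  0/3
             
             
             


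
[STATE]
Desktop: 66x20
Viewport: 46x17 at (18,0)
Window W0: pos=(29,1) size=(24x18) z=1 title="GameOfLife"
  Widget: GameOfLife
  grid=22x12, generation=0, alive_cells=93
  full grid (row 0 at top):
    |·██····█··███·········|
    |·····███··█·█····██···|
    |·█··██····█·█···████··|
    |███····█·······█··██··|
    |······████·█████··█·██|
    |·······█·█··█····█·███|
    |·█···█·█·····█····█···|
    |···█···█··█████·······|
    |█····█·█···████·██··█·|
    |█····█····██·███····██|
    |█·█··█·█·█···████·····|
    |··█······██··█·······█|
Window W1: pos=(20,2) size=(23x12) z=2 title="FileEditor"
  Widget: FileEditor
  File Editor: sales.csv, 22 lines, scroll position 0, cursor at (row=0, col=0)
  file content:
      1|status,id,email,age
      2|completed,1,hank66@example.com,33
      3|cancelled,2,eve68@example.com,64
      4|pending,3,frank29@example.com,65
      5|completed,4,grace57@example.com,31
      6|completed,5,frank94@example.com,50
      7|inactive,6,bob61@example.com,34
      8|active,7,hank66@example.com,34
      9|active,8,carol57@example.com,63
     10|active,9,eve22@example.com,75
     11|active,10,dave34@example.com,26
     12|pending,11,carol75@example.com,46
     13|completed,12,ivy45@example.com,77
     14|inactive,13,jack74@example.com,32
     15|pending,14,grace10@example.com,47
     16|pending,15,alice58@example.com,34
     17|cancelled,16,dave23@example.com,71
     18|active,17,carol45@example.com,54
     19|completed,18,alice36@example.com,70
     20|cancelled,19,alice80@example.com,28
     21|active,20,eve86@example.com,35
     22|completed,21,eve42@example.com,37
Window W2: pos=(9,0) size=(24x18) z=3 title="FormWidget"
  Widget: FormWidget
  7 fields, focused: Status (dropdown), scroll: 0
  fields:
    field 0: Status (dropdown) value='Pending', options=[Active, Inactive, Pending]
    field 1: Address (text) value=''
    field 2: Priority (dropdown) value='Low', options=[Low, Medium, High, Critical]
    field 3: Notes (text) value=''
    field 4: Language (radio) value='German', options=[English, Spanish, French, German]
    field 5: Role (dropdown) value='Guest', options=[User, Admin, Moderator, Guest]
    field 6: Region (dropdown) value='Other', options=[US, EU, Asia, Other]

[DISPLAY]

━━━━━━━━━━━━━━┓                               
get           ┃━━━━━━━━━━━━━━━━━━━┓           
──────────────┨━━━━━━━━━┓         ┃           
:     [Pendi▼]┃         ┃─────────┨           
s:    [      ]┃─────────┨         ┃           
ty:   [Low  ▼]┃ail,age ▲┃·········┃           
      [      ]┃hank66@e█┃····██···┃           
ge:   ( ) Engl┃eve68@ex░┃···████··┃           
      [Guest▼]┃ank29@ex░┃··█··██··┃           
:     [Other▼]┃grace57@░┃███··█·██┃           
              ┃frank94@░┃····█·███┃           
              ┃ob61@exa░┃█····█···┃           
              ┃k66@exam▼┃██·······┃           
              ┃━━━━━━━━━┛██·██··█·┃           
              ┃··█····██·███····██┃           
              ┃··█·█·█···████·····┃           
              ┃······██··█·······█┃           


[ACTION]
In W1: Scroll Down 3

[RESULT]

━━━━━━━━━━━━━━┓                               
get           ┃━━━━━━━━━━━━━━━━━━━┓           
──────────────┨━━━━━━━━━┓         ┃           
:     [Pendi▼]┃         ┃─────────┨           
s:    [      ]┃─────────┨         ┃           
ty:   [Low  ▼]┃ank29@ex▲┃·········┃           
      [      ]┃grace57@░┃····██···┃           
ge:   ( ) Engl┃frank94@█┃···████··┃           
      [Guest▼]┃ob61@exa░┃··█··██··┃           
:     [Other▼]┃k66@exam░┃███··█·██┃           
              ┃ol57@exa░┃····█·███┃           
              ┃22@examp░┃█····█···┃           
              ┃ve34@exa▼┃██·······┃           
              ┃━━━━━━━━━┛██·██··█·┃           
              ┃··█····██·███····██┃           
              ┃··█·█·█···████·····┃           
              ┃······██··█·······█┃           


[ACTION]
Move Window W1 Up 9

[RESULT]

━━━━━━━━━━━━━━┓━━━━━━━━━┓                     
get           ┃         ┃━━━━━━━━━┓           
──────────────┨─────────┨         ┃           
:     [Pendi▼]┃ank29@ex▲┃─────────┨           
s:    [      ]┃grace57@░┃         ┃           
ty:   [Low  ▼]┃frank94@█┃·········┃           
      [      ]┃ob61@exa░┃····██···┃           
ge:   ( ) Engl┃k66@exam░┃···████··┃           
      [Guest▼]┃ol57@exa░┃··█··██··┃           
:     [Other▼]┃22@examp░┃███··█·██┃           
              ┃ve34@exa▼┃····█·███┃           
              ┃━━━━━━━━━┛█····█···┃           
              ┃█···█··█████·······┃           
              ┃··█·█···████·██··█·┃           
              ┃··█····██·███····██┃           
              ┃··█·█·█···████·····┃           
              ┃······██··█·······█┃           


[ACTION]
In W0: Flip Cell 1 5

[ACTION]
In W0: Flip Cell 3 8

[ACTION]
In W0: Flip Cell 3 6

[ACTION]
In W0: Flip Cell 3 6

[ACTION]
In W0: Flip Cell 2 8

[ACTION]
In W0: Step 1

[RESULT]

━━━━━━━━━━━━━━┓━━━━━━━━━┓                     
get           ┃         ┃━━━━━━━━━┓           
──────────────┨─────────┨         ┃           
:     [Pendi▼]┃ank29@ex▲┃─────────┨           
s:    [      ]┃grace57@░┃         ┃           
ty:   [Low  ▼]┃frank94@█┃·········┃           
      [      ]┃ob61@exa░┃█··█··█··┃           
ge:   ( ) Engl┃k66@exam░┃···█·····┃           
      [Guest▼]┃ol57@exa░┃··█······┃           
:     [Other▼]┃22@examp░┃█████···█┃           
              ┃ve34@exa▼┃····█···█┃           
              ┃━━━━━━━━━┛·█···███·┃           
              ┃·█··██·█····█·█····┃           
              ┃·█···········█···██┃           
              ┃·██··█·██·····█··██┃           
              ┃···█·██·█····█···██┃           
              ┃·····███··█·█······┃           


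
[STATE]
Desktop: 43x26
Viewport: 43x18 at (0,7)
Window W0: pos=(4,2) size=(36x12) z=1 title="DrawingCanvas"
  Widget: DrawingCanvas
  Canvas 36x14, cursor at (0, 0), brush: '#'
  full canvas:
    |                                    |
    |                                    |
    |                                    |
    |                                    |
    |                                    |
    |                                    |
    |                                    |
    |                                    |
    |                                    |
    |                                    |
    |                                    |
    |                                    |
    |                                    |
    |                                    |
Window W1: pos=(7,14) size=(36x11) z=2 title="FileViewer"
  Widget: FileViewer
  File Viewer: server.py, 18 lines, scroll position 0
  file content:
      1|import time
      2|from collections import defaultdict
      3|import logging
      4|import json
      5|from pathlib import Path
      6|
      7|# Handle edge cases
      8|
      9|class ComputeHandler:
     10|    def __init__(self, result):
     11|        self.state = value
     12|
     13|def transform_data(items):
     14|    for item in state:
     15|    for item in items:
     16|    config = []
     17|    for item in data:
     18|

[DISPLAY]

    ┃                                  ┃   
    ┃                                  ┃   
    ┃                                  ┃   
    ┃                                  ┃   
    ┃                                  ┃   
    ┃                                  ┃   
    ┗━━━━━━━━━━━━━━━━━━━━━━━━━━━━━━━━━━┛   
       ┏━━━━━━━━━━━━━━━━━━━━━━━━━━━━━━━━━━┓
       ┃ FileViewer                       ┃
       ┠──────────────────────────────────┨
       ┃import time                      ▲┃
       ┃from collections import defaultdi█┃
       ┃import logging                   ░┃
       ┃import json                      ░┃
       ┃from pathlib import Path         ░┃
       ┃                                 ░┃
       ┃# Handle edge cases              ▼┃
       ┗━━━━━━━━━━━━━━━━━━━━━━━━━━━━━━━━━━┛


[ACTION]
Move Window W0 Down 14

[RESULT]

                                           
                                           
                                           
                                           
                                           
                                           
                                           
    ┏━━┏━━━━━━━━━━━━━━━━━━━━━━━━━━━━━━━━━━┓
    ┃ D┃ FileViewer                       ┃
    ┠──┠──────────────────────────────────┨
    ┃+ ┃import time                      ▲┃
    ┃  ┃from collections import defaultdi█┃
    ┃  ┃import logging                   ░┃
    ┃  ┃import json                      ░┃
    ┃  ┃from pathlib import Path         ░┃
    ┃  ┃                                 ░┃
    ┃  ┃# Handle edge cases              ▼┃
    ┃  ┗━━━━━━━━━━━━━━━━━━━━━━━━━━━━━━━━━━┛


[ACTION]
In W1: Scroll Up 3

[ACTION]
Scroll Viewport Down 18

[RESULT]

                                           
                                           
                                           
                                           
                                           
                                           
    ┏━━┏━━━━━━━━━━━━━━━━━━━━━━━━━━━━━━━━━━┓
    ┃ D┃ FileViewer                       ┃
    ┠──┠──────────────────────────────────┨
    ┃+ ┃import time                      ▲┃
    ┃  ┃from collections import defaultdi█┃
    ┃  ┃import logging                   ░┃
    ┃  ┃import json                      ░┃
    ┃  ┃from pathlib import Path         ░┃
    ┃  ┃                                 ░┃
    ┃  ┃# Handle edge cases              ▼┃
    ┃  ┗━━━━━━━━━━━━━━━━━━━━━━━━━━━━━━━━━━┛
    ┗━━━━━━━━━━━━━━━━━━━━━━━━━━━━━━━━━━┛   


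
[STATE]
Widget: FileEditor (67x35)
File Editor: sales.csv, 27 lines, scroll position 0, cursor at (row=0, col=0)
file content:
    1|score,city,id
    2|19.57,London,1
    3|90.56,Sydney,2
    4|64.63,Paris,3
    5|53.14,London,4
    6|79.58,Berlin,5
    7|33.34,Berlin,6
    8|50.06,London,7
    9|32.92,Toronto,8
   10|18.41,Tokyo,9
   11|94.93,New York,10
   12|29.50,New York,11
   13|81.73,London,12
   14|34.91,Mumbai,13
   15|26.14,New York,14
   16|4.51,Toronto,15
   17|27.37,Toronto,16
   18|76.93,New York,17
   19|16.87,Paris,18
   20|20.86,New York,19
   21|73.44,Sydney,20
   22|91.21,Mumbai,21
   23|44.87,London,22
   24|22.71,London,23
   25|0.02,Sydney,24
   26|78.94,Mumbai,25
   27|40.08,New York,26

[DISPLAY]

█core,city,id                                                     ▲
19.57,London,1                                                    █
90.56,Sydney,2                                                    ░
64.63,Paris,3                                                     ░
53.14,London,4                                                    ░
79.58,Berlin,5                                                    ░
33.34,Berlin,6                                                    ░
50.06,London,7                                                    ░
32.92,Toronto,8                                                   ░
18.41,Tokyo,9                                                     ░
94.93,New York,10                                                 ░
29.50,New York,11                                                 ░
81.73,London,12                                                   ░
34.91,Mumbai,13                                                   ░
26.14,New York,14                                                 ░
4.51,Toronto,15                                                   ░
27.37,Toronto,16                                                  ░
76.93,New York,17                                                 ░
16.87,Paris,18                                                    ░
20.86,New York,19                                                 ░
73.44,Sydney,20                                                   ░
91.21,Mumbai,21                                                   ░
44.87,London,22                                                   ░
22.71,London,23                                                   ░
0.02,Sydney,24                                                    ░
78.94,Mumbai,25                                                   ░
40.08,New York,26                                                 ░
                                                                  ░
                                                                  ░
                                                                  ░
                                                                  ░
                                                                  ░
                                                                  ░
                                                                  ░
                                                                  ▼


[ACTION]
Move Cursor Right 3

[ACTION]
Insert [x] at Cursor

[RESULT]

scox█e,city,id                                                    ▲
19.57,London,1                                                    █
90.56,Sydney,2                                                    ░
64.63,Paris,3                                                     ░
53.14,London,4                                                    ░
79.58,Berlin,5                                                    ░
33.34,Berlin,6                                                    ░
50.06,London,7                                                    ░
32.92,Toronto,8                                                   ░
18.41,Tokyo,9                                                     ░
94.93,New York,10                                                 ░
29.50,New York,11                                                 ░
81.73,London,12                                                   ░
34.91,Mumbai,13                                                   ░
26.14,New York,14                                                 ░
4.51,Toronto,15                                                   ░
27.37,Toronto,16                                                  ░
76.93,New York,17                                                 ░
16.87,Paris,18                                                    ░
20.86,New York,19                                                 ░
73.44,Sydney,20                                                   ░
91.21,Mumbai,21                                                   ░
44.87,London,22                                                   ░
22.71,London,23                                                   ░
0.02,Sydney,24                                                    ░
78.94,Mumbai,25                                                   ░
40.08,New York,26                                                 ░
                                                                  ░
                                                                  ░
                                                                  ░
                                                                  ░
                                                                  ░
                                                                  ░
                                                                  ░
                                                                  ▼


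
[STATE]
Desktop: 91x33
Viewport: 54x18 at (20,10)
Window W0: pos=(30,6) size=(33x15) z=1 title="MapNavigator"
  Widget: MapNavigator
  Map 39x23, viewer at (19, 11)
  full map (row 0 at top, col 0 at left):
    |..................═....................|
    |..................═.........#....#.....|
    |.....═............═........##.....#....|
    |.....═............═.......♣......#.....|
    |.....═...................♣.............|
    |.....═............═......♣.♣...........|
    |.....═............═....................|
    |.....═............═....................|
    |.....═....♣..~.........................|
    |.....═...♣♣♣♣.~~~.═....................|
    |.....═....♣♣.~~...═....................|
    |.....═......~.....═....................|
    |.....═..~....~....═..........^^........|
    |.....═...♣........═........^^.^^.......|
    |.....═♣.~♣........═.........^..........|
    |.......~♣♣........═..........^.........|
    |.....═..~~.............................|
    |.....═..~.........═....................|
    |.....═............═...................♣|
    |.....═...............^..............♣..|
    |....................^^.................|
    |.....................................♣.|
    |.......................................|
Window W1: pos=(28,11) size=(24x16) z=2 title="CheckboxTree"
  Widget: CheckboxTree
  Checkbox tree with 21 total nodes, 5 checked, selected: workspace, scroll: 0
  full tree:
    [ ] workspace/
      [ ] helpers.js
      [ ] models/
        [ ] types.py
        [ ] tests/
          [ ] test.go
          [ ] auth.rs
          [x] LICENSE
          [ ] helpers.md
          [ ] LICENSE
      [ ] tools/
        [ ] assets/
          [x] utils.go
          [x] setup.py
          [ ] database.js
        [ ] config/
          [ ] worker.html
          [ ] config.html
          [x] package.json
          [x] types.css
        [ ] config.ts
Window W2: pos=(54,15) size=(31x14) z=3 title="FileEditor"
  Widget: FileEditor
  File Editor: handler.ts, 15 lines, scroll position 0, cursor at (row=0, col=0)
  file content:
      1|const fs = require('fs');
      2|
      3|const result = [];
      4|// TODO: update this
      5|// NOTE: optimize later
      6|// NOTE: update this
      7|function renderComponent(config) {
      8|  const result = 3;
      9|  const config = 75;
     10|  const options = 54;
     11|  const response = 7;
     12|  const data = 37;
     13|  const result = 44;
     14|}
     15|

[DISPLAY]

          ┃.═............═................┃           
        ┏━━━━━━━━━━━━━━━━━━━━━━┓..........┃           
        ┃ CheckboxTree         ┃..........┃           
        ┠──────────────────────┨..........┃           
        ┃>[-] workspace/       ┃..........┃           
        ┃   [ ] helpers.js     ┃..┏━━━━━━━━━━━━━━━━━━━
        ┃   [-] models/        ┃..┃ FileEditor        
        ┃     [ ] types.py     ┃..┠───────────────────
        ┃     [-] tests/       ┃..┃█onst fs = require(
        ┃       [ ] test.go    ┃..┃                   
        ┃       [ ] auth.rs    ┃━━┃const result = []; 
        ┃       [x] LICENSE    ┃  ┃// TODO: update thi
        ┃       [ ] helpers.md ┃  ┃// NOTE: optimize l
        ┃       [ ] LICENSE    ┃  ┃// NOTE: update thi
        ┃   [-] tools/         ┃  ┃function renderComp
        ┃     [-] assets/      ┃  ┃  const result = 3;
        ┗━━━━━━━━━━━━━━━━━━━━━━┛  ┃  const config = 75
                                  ┃  const options = 5


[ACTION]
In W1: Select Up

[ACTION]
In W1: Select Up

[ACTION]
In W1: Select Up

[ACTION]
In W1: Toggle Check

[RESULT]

          ┃.═............═................┃           
        ┏━━━━━━━━━━━━━━━━━━━━━━┓..........┃           
        ┃ CheckboxTree         ┃..........┃           
        ┠──────────────────────┨..........┃           
        ┃>[x] workspace/       ┃..........┃           
        ┃   [x] helpers.js     ┃..┏━━━━━━━━━━━━━━━━━━━
        ┃   [x] models/        ┃..┃ FileEditor        
        ┃     [x] types.py     ┃..┠───────────────────
        ┃     [x] tests/       ┃..┃█onst fs = require(
        ┃       [x] test.go    ┃..┃                   
        ┃       [x] auth.rs    ┃━━┃const result = []; 
        ┃       [x] LICENSE    ┃  ┃// TODO: update thi
        ┃       [x] helpers.md ┃  ┃// NOTE: optimize l
        ┃       [x] LICENSE    ┃  ┃// NOTE: update thi
        ┃   [x] tools/         ┃  ┃function renderComp
        ┃     [x] assets/      ┃  ┃  const result = 3;
        ┗━━━━━━━━━━━━━━━━━━━━━━┛  ┃  const config = 75
                                  ┃  const options = 5


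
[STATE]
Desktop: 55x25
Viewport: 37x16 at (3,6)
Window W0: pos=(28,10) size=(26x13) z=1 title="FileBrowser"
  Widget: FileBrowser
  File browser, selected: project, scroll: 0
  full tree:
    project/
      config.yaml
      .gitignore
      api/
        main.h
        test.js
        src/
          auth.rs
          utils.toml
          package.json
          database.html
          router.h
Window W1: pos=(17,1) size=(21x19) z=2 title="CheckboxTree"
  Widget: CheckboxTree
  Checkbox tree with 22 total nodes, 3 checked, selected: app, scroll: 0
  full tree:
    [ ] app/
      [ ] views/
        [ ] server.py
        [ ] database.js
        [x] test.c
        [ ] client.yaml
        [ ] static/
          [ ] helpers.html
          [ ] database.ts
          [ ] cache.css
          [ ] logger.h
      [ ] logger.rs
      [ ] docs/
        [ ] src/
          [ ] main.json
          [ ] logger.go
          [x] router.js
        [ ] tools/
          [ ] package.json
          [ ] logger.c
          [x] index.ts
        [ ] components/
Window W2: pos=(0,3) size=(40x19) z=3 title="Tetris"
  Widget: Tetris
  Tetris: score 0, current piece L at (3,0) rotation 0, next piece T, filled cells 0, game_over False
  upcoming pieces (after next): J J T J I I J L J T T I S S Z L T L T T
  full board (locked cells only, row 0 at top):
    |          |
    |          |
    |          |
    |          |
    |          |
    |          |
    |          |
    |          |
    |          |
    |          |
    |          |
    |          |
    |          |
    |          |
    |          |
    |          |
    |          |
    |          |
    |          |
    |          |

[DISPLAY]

        │Next:                      ┃
        │ ▒                         ┃
        │▒▒▒                        ┃
        │                           ┃
        │                           ┃
        │                           ┃
        │Score:                     ┃
        │0                          ┃
        │                           ┃
        │                           ┃
        │                           ┃
        │                           ┃
        │                           ┃
        │                           ┃
        │                           ┃
━━━━━━━━━━━━━━━━━━━━━━━━━━━━━━━━━━━━┛


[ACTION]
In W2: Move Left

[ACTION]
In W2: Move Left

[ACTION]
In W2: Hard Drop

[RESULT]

        │Next:                      ┃
        │█                          ┃
        │███                        ┃
        │                           ┃
        │                           ┃
        │                           ┃
        │Score:                     ┃
        │0                          ┃
        │                           ┃
        │                           ┃
        │                           ┃
        │                           ┃
        │                           ┃
 ▒      │                           ┃
▒▒      │                           ┃
━━━━━━━━━━━━━━━━━━━━━━━━━━━━━━━━━━━━┛


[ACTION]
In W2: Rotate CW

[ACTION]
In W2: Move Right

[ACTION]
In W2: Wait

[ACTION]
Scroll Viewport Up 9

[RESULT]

                                     
              ┏━━━━━━━━━━━━━━━━━━━┓  
              ┃ CheckboxTree      ┃  
━━━━━━━━━━━━━━━━━━━━━━━━━━━━━━━━━━━━┓
etris                               ┃
────────────────────────────────────┨
        │Next:                      ┃
        │█                          ┃
        │███                        ┃
        │                           ┃
        │                           ┃
        │                           ┃
        │Score:                     ┃
        │0                          ┃
        │                           ┃
        │                           ┃


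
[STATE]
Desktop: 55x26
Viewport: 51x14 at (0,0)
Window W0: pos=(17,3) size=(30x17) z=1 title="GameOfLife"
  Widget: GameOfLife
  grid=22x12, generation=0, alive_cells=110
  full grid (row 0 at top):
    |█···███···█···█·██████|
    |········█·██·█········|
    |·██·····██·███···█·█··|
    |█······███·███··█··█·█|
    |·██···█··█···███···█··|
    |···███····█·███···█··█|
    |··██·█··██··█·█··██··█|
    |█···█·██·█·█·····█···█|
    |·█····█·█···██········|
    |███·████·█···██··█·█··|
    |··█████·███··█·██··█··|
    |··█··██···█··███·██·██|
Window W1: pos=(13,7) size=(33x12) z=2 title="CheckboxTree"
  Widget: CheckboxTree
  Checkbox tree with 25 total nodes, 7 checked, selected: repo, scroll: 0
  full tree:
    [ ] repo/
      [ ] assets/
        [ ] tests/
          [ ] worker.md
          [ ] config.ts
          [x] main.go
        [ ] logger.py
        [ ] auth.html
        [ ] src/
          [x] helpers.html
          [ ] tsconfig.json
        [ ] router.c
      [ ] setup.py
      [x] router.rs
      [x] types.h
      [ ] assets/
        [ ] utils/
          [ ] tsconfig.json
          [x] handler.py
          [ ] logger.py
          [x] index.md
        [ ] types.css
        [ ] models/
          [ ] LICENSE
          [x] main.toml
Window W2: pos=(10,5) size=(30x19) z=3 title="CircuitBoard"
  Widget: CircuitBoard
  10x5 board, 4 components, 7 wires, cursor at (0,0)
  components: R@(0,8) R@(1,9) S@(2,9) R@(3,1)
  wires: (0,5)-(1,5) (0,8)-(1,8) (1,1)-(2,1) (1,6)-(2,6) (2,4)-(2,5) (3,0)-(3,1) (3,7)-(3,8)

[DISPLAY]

                                                   
                                                   
                                                   
                 ┏━━━━━━━━━━━━━━━━━━━━━━━━━━━━┓    
                 ┃ GameOfLife                 ┃    
          ┏━━━━━━━━━━━━━━━━━━━━━━━━━━━━┓──────┨    
          ┃ CircuitBoard               ┃      ┃    
          ┠────────────────────────────┨━━━━━┓┃    
          ┃   0 1 2 3 4 5 6 7 8 9      ┃     ┃┃    
          ┃0  [.]                  ·   ┃─────┨┃    
          ┃                        │   ┃     ┃┃    
          ┃1       ·               ·   ┃     ┃┃    
          ┃        │                   ┃     ┃┃    
          ┃2       ·           · ─ ·   ┃     ┃┃    


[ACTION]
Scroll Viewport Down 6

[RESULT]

          ┃ CircuitBoard               ┃      ┃    
          ┠────────────────────────────┨━━━━━┓┃    
          ┃   0 1 2 3 4 5 6 7 8 9      ┃     ┃┃    
          ┃0  [.]                  ·   ┃─────┨┃    
          ┃                        │   ┃     ┃┃    
          ┃1       ·               ·   ┃     ┃┃    
          ┃        │                   ┃     ┃┃    
          ┃2       ·           · ─ ·   ┃     ┃┃    
          ┃                            ┃     ┃┃    
          ┃3   · ─ R                   ┃     ┃┃    
          ┃                            ┃     ┃┃    
          ┃4                           ┃     ┃┃    
          ┃Cursor: (0,0)               ┃━━━━━┛┃    
          ┃                            ┃━━━━━━┛    


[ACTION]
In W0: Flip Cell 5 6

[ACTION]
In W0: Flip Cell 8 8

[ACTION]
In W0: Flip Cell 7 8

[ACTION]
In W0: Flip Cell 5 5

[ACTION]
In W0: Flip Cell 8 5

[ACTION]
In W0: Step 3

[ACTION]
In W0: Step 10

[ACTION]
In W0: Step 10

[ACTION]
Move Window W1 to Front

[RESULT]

          ┃ CircuitBoard               ┃      ┃    
          ┠──┏━━━━━━━━━━━━━━━━━━━━━━━━━━━━━━━┓┃    
          ┃  ┃ CheckboxTree                  ┃┃    
          ┃0 ┠───────────────────────────────┨┃    
          ┃  ┃>[-] repo/                     ┃┃    
          ┃1 ┃   [-] assets/                 ┃┃    
          ┃  ┃     [-] tests/                ┃┃    
          ┃2 ┃       [ ] worker.md           ┃┃    
          ┃  ┃       [ ] config.ts           ┃┃    
          ┃3 ┃       [x] main.go             ┃┃    
          ┃  ┃     [ ] logger.py             ┃┃    
          ┃4 ┃     [ ] auth.html             ┃┃    
          ┃Cu┗━━━━━━━━━━━━━━━━━━━━━━━━━━━━━━━┛┃    
          ┃                            ┃━━━━━━┛    


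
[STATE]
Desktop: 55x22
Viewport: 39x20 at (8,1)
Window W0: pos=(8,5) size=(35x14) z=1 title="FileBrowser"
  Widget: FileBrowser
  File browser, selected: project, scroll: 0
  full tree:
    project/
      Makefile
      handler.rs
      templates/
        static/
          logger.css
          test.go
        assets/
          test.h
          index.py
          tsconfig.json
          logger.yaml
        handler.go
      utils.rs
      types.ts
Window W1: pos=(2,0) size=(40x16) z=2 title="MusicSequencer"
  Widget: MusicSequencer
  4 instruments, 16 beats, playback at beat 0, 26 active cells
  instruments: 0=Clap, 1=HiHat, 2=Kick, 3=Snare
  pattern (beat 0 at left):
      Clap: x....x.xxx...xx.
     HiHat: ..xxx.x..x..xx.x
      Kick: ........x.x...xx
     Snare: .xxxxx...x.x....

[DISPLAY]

cSequencer                       ┃     
─────────────────────────────────┨     
 ▼123456789012345                ┃     
p█····█·███···██·                ┃     
t··███·█··█··██·█                ┃┓    
k········█·█···██                ┃┃    
e·█████···█·█····                ┃┨    
                                 ┃┃    
                                 ┃┃    
                                 ┃┃    
                                 ┃┃    
                                 ┃┃    
                                 ┃┃    
                                 ┃┃    
━━━━━━━━━━━━━━━━━━━━━━━━━━━━━━━━━┛┃    
┃                                 ┃    
┃                                 ┃    
┗━━━━━━━━━━━━━━━━━━━━━━━━━━━━━━━━━┛    
                                       
                                       


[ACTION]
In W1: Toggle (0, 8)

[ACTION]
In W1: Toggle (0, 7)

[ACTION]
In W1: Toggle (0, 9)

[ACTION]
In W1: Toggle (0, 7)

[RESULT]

cSequencer                       ┃     
─────────────────────────────────┨     
 ▼123456789012345                ┃     
p█····█·█·····██·                ┃     
t··███·█··█··██·█                ┃┓    
k········█·█···██                ┃┃    
e·█████···█·█····                ┃┨    
                                 ┃┃    
                                 ┃┃    
                                 ┃┃    
                                 ┃┃    
                                 ┃┃    
                                 ┃┃    
                                 ┃┃    
━━━━━━━━━━━━━━━━━━━━━━━━━━━━━━━━━┛┃    
┃                                 ┃    
┃                                 ┃    
┗━━━━━━━━━━━━━━━━━━━━━━━━━━━━━━━━━┛    
                                       
                                       


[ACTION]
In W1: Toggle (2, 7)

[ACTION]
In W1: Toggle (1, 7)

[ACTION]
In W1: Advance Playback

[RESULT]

cSequencer                       ┃     
─────────────────────────────────┨     
 0▼23456789012345                ┃     
p█····█·█·····██·                ┃     
t··███·██·█··██·█                ┃┓    
k·······██·█···██                ┃┃    
e·█████···█·█····                ┃┨    
                                 ┃┃    
                                 ┃┃    
                                 ┃┃    
                                 ┃┃    
                                 ┃┃    
                                 ┃┃    
                                 ┃┃    
━━━━━━━━━━━━━━━━━━━━━━━━━━━━━━━━━┛┃    
┃                                 ┃    
┃                                 ┃    
┗━━━━━━━━━━━━━━━━━━━━━━━━━━━━━━━━━┛    
                                       
                                       
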